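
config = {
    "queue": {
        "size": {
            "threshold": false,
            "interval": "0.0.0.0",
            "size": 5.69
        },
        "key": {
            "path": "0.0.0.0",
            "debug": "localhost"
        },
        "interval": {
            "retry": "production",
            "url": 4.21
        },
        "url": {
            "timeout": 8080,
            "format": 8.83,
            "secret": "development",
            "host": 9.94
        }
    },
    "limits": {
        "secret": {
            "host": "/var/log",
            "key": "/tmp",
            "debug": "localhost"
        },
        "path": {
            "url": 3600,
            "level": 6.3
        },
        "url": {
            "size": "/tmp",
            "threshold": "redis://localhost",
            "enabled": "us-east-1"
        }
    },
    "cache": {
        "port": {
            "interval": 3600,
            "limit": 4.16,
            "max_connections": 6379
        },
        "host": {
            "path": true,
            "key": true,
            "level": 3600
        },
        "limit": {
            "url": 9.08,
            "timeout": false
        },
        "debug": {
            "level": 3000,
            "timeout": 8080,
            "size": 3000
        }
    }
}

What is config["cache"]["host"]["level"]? 3600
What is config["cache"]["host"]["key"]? True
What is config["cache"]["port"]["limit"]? 4.16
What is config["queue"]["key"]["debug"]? "localhost"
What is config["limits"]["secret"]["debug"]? "localhost"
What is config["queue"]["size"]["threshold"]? False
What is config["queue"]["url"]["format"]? 8.83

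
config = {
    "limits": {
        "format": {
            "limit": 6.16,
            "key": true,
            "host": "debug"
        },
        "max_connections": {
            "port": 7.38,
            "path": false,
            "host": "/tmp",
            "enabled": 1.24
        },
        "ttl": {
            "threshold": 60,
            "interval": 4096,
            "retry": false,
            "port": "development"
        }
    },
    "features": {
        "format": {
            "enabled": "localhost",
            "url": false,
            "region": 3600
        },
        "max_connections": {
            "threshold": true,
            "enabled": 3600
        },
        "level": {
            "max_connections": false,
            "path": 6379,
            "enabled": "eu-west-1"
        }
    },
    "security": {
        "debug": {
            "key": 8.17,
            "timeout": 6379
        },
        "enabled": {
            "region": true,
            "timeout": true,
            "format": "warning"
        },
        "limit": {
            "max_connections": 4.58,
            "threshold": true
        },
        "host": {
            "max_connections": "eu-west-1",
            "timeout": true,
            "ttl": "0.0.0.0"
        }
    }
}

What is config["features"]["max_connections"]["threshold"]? True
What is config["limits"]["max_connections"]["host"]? "/tmp"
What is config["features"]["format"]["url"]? False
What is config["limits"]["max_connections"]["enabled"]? 1.24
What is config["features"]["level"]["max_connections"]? False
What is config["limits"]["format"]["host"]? "debug"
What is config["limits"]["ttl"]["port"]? "development"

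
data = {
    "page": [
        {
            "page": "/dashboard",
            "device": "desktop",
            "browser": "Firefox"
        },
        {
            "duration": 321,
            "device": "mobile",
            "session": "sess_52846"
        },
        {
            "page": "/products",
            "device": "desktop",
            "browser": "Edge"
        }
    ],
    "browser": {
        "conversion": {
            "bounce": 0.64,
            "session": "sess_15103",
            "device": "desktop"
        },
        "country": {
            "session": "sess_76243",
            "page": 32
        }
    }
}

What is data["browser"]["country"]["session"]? "sess_76243"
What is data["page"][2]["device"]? "desktop"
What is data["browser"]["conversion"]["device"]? "desktop"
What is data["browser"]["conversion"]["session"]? "sess_15103"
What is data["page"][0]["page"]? "/dashboard"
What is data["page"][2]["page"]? "/products"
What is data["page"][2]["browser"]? "Edge"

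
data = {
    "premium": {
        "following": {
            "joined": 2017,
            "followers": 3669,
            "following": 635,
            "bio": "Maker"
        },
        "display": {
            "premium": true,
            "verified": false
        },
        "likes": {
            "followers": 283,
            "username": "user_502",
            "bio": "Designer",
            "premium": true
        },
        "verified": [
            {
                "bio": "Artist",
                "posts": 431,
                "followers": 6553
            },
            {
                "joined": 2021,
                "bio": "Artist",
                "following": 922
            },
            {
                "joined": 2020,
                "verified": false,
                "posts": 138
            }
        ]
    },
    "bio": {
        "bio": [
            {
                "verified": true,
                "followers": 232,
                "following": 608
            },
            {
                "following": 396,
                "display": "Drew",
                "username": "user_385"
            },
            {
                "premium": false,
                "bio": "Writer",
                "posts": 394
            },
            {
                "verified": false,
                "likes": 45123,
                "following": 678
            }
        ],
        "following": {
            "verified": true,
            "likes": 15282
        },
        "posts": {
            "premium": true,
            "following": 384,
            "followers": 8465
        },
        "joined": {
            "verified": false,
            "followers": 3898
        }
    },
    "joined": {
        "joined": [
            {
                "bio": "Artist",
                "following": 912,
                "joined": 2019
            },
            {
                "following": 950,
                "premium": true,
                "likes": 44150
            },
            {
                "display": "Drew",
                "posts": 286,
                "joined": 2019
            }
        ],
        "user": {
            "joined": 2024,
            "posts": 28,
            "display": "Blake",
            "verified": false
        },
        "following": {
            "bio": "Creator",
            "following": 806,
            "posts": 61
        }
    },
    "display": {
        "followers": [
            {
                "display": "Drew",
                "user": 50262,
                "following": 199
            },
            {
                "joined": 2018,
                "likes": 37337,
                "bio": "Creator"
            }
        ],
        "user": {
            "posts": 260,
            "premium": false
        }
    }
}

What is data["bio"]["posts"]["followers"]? 8465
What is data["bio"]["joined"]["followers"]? 3898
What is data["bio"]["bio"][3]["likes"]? 45123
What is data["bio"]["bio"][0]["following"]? 608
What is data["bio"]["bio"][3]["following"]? 678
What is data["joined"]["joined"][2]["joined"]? 2019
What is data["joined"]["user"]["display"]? "Blake"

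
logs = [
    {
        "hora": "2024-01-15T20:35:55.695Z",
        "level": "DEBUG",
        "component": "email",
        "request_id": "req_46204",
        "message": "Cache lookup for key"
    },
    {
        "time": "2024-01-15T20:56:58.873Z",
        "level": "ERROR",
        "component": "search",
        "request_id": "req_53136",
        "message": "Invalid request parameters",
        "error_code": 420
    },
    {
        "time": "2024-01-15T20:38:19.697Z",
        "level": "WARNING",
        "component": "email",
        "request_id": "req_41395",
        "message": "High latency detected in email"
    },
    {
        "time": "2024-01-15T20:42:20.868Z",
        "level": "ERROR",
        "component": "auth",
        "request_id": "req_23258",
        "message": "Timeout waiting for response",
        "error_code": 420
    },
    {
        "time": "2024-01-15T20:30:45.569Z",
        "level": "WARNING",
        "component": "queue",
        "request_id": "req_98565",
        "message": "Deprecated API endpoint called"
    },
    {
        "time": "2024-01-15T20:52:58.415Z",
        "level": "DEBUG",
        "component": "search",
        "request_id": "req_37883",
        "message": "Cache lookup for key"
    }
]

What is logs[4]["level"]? "WARNING"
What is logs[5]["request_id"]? "req_37883"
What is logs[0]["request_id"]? "req_46204"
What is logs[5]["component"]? "search"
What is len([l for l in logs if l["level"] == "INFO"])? 0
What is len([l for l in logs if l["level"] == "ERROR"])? 2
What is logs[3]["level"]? "ERROR"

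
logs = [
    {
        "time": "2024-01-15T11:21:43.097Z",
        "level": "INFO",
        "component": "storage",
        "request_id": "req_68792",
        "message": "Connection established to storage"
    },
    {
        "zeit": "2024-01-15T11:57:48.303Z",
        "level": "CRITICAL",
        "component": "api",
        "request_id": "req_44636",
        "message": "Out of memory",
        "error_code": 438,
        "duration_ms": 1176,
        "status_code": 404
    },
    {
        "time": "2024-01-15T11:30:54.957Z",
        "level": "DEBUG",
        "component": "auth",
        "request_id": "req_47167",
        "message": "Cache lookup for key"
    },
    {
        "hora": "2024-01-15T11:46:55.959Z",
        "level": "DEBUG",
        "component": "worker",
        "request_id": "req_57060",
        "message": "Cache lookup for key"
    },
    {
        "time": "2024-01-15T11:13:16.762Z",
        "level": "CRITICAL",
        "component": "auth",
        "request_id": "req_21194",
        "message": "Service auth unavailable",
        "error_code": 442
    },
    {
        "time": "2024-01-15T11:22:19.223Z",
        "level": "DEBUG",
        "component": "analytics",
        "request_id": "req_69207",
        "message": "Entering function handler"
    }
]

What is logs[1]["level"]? "CRITICAL"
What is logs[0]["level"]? "INFO"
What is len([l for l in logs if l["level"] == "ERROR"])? 0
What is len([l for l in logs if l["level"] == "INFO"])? 1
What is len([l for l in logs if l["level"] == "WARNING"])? 0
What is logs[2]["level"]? "DEBUG"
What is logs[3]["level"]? "DEBUG"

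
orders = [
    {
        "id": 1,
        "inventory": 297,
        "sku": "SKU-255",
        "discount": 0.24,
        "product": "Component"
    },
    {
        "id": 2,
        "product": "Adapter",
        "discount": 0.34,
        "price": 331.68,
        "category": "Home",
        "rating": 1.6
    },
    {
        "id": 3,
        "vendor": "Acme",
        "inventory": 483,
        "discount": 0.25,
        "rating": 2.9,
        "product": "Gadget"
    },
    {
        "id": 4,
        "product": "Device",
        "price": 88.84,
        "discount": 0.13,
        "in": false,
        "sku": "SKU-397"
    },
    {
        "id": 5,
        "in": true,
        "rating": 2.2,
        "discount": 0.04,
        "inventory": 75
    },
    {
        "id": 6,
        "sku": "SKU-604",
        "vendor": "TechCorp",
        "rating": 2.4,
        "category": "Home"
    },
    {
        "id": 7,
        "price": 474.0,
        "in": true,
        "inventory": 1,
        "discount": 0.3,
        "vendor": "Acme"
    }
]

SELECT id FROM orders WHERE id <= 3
[1, 2, 3]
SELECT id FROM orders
[1, 2, 3, 4, 5, 6, 7]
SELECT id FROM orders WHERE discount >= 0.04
[1, 2, 3, 4, 5, 7]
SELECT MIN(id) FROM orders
1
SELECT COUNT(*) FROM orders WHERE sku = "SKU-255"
1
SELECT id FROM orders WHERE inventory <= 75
[5, 7]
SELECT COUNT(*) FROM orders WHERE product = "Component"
1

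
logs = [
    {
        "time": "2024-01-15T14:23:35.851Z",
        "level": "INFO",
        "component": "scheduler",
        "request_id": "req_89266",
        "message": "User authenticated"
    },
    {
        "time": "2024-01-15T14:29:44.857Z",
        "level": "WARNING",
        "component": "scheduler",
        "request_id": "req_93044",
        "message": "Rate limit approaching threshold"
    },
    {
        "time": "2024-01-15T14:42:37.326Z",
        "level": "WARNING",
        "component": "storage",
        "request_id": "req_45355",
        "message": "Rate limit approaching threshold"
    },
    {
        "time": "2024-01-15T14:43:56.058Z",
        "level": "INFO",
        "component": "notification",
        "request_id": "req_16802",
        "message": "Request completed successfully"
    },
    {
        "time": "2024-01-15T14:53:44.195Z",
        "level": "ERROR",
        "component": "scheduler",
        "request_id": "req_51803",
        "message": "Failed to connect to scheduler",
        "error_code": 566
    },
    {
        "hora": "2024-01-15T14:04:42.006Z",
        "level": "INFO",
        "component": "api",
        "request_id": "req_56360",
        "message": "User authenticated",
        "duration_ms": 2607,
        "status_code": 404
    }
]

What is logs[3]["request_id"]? "req_16802"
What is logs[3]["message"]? "Request completed successfully"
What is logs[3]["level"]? "INFO"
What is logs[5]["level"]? "INFO"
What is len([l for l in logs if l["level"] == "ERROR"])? 1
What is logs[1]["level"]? "WARNING"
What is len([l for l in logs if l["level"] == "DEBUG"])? 0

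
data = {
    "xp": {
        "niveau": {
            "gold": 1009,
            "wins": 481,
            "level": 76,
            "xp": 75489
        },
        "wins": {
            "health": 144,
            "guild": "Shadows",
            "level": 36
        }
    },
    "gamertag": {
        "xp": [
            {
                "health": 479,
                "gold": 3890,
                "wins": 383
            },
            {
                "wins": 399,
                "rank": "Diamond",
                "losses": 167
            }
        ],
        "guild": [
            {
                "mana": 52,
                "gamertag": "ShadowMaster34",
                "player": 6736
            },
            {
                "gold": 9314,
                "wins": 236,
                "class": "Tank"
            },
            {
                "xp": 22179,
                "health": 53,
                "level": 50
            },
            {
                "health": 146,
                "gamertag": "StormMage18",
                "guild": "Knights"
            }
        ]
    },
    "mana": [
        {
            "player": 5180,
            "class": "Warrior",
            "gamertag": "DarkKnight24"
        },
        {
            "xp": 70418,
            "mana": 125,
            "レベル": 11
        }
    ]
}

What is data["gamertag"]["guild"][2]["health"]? 53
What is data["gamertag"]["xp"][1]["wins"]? 399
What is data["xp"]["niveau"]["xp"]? 75489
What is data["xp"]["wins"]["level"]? 36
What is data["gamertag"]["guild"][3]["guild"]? "Knights"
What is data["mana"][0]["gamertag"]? "DarkKnight24"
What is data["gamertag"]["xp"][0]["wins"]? 383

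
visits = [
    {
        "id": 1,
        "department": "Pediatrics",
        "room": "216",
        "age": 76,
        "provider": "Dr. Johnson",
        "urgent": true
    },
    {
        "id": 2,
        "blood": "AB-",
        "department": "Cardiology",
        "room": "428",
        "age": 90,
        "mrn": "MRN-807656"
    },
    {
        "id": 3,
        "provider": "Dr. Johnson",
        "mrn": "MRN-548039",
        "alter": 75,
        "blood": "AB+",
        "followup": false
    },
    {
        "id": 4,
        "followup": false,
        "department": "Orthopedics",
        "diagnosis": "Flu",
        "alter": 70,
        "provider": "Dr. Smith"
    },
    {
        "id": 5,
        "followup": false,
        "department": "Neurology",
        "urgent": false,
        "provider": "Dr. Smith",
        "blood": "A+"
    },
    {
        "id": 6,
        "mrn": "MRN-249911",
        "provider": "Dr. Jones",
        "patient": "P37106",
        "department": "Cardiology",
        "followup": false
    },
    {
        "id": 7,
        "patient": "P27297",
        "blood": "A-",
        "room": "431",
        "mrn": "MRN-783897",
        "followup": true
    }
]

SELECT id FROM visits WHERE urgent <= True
[1, 5]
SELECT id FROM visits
[1, 2, 3, 4, 5, 6, 7]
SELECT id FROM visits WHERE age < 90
[1]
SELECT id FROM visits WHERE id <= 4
[1, 2, 3, 4]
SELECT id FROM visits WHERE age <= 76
[1]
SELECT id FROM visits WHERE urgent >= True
[1]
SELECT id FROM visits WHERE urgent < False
[]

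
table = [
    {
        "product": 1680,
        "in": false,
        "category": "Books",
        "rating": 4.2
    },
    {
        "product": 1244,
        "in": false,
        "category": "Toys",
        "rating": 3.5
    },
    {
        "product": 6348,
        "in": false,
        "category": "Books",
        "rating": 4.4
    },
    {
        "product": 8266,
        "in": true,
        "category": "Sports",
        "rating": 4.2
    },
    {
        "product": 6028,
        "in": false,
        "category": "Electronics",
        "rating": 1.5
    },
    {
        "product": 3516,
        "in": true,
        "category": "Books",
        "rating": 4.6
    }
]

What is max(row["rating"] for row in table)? 4.6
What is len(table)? 6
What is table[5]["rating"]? 4.6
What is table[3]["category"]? "Sports"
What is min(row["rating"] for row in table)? 1.5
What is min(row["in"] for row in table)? False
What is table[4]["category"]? "Electronics"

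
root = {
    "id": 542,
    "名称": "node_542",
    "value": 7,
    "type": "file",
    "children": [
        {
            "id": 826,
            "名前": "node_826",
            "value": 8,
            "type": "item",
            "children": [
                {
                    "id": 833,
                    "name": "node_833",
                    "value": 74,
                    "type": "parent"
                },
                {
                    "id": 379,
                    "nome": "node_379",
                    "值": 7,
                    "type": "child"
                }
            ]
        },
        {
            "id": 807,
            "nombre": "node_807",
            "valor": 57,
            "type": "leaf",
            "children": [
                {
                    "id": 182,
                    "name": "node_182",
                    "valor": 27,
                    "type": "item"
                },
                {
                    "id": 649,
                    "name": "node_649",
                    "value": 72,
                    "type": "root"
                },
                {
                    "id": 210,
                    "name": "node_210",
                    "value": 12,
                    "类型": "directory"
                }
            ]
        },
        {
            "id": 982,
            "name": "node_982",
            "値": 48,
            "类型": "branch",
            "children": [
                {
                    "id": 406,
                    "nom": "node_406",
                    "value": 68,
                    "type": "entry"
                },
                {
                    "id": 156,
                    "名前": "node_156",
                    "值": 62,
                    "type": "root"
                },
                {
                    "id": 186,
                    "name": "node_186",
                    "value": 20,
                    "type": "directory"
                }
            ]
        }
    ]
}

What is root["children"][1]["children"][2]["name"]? "node_210"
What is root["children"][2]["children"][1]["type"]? "root"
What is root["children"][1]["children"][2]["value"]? 12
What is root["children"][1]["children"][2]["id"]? 210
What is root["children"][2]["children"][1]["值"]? 62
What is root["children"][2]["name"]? "node_982"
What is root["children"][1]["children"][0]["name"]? "node_182"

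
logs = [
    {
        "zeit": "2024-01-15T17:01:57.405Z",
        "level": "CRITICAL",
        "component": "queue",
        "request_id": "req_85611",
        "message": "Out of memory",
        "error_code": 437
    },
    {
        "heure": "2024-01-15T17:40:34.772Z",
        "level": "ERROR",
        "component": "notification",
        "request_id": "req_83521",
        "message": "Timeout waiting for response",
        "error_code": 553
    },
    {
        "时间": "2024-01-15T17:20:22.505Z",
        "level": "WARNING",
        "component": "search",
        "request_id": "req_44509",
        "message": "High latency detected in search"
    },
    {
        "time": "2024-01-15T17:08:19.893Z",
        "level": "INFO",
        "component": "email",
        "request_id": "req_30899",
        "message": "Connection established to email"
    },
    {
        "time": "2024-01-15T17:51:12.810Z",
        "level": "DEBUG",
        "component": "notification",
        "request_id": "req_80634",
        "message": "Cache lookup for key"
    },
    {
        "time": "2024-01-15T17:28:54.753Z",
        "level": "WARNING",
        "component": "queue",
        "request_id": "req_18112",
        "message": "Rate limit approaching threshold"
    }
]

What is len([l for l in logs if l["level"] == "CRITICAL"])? 1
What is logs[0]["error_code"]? 437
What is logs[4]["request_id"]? "req_80634"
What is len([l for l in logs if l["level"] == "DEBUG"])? 1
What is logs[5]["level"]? "WARNING"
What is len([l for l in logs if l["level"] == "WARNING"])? 2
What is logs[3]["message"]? "Connection established to email"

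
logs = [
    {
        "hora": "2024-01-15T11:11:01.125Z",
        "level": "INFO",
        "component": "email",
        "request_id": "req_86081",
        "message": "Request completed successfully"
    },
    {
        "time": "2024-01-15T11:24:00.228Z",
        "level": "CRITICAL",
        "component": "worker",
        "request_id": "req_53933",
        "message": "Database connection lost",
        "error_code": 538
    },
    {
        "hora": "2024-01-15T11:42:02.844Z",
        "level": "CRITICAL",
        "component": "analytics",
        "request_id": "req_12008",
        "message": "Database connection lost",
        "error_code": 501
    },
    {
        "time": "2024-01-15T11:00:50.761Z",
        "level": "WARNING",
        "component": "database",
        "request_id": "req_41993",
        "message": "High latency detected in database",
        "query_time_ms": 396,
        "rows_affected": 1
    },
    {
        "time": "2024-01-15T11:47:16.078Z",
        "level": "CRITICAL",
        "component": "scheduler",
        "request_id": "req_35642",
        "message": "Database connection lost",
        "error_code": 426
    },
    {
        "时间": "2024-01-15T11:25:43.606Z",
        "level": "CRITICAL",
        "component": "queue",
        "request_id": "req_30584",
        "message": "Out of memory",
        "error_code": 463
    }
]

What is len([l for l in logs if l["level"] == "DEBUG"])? 0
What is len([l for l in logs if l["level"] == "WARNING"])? 1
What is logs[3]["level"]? "WARNING"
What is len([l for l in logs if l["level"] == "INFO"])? 1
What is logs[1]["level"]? "CRITICAL"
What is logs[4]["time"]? "2024-01-15T11:47:16.078Z"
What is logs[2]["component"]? "analytics"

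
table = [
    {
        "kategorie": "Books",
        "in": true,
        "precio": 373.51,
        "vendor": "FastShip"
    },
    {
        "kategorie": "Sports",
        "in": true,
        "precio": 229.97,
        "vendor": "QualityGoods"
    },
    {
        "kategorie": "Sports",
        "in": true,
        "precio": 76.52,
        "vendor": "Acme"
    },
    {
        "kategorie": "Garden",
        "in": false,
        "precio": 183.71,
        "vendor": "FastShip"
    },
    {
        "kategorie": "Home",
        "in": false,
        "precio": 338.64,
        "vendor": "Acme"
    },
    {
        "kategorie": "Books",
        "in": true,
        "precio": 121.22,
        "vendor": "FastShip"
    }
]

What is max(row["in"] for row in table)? True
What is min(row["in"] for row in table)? False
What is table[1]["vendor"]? "QualityGoods"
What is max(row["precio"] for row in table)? 373.51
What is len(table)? 6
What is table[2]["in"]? True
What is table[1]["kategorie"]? "Sports"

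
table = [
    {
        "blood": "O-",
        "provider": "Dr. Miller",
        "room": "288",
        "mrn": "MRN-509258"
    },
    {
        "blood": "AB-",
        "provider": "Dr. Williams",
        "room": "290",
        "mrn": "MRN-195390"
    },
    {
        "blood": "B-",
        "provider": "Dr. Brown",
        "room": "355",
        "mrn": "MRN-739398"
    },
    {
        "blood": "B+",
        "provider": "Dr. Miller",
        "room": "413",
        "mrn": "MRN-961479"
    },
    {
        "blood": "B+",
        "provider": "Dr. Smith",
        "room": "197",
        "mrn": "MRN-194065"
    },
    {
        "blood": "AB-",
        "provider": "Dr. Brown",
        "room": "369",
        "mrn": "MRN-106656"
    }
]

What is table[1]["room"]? "290"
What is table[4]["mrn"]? "MRN-194065"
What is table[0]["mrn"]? "MRN-509258"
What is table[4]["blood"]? "B+"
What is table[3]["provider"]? "Dr. Miller"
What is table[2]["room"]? "355"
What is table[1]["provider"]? "Dr. Williams"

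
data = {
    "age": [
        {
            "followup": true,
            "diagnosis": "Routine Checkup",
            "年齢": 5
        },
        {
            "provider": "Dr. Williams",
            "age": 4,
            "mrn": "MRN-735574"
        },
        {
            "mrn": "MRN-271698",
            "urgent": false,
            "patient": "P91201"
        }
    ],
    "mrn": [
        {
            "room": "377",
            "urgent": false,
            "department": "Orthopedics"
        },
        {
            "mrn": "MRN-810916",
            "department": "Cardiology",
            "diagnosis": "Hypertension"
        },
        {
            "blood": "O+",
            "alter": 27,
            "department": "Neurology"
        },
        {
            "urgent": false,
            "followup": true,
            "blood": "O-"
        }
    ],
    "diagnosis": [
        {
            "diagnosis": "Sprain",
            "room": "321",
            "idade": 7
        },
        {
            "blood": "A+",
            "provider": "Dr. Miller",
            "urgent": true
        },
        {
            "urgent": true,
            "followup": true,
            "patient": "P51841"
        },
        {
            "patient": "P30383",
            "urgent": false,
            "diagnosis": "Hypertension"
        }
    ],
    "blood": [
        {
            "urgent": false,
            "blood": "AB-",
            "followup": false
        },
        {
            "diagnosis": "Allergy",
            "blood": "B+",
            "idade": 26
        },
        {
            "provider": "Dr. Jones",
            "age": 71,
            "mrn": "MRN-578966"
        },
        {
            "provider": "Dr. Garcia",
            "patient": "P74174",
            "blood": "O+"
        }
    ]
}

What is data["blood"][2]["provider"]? "Dr. Jones"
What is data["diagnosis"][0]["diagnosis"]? "Sprain"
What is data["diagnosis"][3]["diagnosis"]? "Hypertension"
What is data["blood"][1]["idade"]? 26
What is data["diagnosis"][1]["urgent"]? True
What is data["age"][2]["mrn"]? "MRN-271698"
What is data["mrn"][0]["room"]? "377"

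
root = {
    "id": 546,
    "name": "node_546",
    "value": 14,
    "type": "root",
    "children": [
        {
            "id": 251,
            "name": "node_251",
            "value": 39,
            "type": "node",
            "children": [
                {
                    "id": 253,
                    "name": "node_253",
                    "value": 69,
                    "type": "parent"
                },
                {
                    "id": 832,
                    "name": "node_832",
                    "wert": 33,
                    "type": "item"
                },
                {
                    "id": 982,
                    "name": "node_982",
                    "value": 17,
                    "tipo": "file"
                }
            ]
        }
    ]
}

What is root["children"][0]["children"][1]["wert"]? 33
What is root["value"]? 14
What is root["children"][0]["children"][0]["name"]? "node_253"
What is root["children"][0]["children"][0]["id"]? 253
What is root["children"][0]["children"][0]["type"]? "parent"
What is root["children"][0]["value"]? 39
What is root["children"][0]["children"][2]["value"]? 17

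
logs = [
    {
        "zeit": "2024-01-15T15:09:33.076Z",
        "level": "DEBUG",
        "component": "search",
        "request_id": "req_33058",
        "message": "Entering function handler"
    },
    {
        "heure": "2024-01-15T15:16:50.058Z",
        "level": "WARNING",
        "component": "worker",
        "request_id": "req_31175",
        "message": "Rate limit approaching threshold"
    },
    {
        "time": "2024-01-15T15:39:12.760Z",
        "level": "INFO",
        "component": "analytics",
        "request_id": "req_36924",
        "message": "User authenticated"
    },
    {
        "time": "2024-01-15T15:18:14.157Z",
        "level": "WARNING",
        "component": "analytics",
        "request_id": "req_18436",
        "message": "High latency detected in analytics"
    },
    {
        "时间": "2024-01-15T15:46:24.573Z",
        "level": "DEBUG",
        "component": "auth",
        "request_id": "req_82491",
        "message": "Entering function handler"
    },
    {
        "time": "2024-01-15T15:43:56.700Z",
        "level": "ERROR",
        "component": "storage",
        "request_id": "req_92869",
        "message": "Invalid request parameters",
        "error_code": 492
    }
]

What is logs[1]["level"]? "WARNING"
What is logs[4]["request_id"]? "req_82491"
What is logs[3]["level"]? "WARNING"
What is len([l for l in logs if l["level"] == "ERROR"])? 1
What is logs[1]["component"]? "worker"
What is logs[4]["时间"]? "2024-01-15T15:46:24.573Z"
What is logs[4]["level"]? "DEBUG"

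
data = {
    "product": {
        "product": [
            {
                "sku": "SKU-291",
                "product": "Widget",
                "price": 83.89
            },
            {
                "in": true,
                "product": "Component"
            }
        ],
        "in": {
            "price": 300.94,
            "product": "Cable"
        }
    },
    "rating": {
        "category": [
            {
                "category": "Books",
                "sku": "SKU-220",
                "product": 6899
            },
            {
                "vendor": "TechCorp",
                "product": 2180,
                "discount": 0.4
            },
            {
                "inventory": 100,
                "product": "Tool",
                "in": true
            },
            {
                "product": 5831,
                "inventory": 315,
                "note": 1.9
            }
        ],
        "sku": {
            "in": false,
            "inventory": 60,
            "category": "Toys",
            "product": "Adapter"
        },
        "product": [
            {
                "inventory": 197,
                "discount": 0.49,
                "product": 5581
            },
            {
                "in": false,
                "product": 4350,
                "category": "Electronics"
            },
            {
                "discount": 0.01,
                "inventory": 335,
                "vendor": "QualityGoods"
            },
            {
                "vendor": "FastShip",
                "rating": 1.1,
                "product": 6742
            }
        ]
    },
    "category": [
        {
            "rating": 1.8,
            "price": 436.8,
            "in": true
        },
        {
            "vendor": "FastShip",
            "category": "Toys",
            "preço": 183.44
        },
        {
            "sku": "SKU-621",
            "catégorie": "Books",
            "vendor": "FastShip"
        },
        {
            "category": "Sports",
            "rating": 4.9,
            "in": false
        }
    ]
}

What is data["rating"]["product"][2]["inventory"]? 335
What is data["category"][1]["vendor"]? "FastShip"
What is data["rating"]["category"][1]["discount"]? 0.4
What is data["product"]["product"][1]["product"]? "Component"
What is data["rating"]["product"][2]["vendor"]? "QualityGoods"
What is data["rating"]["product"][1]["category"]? "Electronics"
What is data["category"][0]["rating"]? 1.8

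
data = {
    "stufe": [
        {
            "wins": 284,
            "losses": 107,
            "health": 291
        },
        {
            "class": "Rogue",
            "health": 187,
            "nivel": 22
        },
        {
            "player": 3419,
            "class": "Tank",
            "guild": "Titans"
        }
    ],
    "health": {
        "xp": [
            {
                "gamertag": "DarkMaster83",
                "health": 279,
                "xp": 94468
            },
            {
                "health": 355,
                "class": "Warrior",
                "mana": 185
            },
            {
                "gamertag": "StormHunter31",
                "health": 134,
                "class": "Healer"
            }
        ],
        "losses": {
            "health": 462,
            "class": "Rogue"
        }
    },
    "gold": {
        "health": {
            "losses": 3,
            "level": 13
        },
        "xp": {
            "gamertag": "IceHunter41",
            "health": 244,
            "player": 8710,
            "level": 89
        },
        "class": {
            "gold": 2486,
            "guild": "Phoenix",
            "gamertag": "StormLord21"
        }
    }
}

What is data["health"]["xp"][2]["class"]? "Healer"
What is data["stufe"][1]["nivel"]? 22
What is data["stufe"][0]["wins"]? 284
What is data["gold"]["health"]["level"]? 13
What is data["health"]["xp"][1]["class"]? "Warrior"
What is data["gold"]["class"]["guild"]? "Phoenix"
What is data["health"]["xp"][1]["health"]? 355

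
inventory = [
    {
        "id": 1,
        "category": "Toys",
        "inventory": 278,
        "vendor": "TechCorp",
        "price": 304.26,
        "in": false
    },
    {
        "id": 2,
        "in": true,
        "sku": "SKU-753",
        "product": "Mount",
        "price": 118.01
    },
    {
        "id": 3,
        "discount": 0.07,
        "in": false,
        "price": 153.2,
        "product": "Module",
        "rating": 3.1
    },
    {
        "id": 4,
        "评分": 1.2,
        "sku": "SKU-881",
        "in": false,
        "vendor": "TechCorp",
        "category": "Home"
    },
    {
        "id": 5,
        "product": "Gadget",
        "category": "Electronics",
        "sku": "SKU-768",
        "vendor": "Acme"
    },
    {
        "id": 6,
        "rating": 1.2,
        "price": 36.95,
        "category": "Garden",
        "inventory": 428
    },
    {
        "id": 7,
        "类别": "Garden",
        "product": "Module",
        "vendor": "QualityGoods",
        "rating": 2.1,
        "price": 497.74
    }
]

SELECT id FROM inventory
[1, 2, 3, 4, 5, 6, 7]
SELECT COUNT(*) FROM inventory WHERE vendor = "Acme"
1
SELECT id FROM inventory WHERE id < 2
[1]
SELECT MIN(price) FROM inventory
36.95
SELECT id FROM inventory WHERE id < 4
[1, 2, 3]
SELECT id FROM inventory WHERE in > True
[]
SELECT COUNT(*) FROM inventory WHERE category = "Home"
1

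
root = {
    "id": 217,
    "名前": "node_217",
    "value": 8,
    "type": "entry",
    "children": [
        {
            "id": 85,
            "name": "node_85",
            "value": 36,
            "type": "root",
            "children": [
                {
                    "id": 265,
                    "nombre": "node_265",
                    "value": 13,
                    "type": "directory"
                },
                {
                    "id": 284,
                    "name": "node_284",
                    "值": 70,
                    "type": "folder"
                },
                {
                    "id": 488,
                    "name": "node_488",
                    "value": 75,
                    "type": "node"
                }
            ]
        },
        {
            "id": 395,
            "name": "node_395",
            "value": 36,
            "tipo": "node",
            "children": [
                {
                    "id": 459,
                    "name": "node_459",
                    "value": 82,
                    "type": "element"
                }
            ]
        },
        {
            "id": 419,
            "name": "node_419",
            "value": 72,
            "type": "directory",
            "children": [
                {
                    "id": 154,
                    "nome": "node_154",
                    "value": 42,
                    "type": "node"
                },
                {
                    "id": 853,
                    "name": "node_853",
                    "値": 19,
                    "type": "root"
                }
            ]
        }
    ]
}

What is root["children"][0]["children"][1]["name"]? "node_284"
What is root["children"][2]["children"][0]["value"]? 42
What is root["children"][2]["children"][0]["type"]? "node"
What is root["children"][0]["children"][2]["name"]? "node_488"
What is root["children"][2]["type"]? "directory"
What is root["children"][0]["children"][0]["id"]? 265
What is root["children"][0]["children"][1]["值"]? 70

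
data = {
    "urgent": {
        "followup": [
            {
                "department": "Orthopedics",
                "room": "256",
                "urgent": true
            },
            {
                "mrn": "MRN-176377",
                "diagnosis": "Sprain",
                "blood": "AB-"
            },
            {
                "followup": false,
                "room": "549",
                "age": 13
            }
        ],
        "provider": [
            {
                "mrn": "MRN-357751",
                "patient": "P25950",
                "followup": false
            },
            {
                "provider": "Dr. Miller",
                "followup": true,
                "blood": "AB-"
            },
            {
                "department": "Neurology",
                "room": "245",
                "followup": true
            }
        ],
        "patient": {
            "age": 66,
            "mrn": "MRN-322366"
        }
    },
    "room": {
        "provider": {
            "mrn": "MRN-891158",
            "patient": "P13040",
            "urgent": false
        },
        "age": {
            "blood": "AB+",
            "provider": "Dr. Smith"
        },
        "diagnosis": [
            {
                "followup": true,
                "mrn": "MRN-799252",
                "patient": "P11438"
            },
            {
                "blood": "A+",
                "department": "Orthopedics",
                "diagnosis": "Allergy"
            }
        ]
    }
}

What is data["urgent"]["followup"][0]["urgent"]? True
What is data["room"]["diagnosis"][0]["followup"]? True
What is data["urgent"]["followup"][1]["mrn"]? "MRN-176377"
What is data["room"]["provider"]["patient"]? "P13040"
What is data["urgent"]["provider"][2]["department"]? "Neurology"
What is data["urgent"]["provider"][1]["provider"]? "Dr. Miller"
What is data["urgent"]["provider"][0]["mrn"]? "MRN-357751"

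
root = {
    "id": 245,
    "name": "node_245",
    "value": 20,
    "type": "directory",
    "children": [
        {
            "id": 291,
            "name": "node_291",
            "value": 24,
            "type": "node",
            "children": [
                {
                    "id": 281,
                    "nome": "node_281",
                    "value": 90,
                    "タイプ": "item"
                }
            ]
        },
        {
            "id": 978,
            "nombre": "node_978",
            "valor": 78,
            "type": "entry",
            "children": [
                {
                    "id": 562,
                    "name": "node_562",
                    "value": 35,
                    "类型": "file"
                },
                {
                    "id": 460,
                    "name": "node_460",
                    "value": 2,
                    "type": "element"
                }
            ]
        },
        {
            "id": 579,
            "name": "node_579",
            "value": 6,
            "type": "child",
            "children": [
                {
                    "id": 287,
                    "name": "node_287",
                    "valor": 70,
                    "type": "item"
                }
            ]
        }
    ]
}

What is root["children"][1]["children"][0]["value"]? 35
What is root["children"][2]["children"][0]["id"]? 287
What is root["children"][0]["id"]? 291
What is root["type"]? "directory"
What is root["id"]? 245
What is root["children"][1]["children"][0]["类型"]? "file"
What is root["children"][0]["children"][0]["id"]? 281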